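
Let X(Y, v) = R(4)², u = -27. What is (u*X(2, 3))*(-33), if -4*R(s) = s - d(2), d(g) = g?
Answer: 891/4 ≈ 222.75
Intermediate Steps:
R(s) = ½ - s/4 (R(s) = -(s - 1*2)/4 = -(s - 2)/4 = -(-2 + s)/4 = ½ - s/4)
X(Y, v) = ¼ (X(Y, v) = (½ - ¼*4)² = (½ - 1)² = (-½)² = ¼)
(u*X(2, 3))*(-33) = -27*¼*(-33) = -27/4*(-33) = 891/4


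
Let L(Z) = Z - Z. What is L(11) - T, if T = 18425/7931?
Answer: -1675/721 ≈ -2.3232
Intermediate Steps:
L(Z) = 0
T = 1675/721 (T = 18425*(1/7931) = 1675/721 ≈ 2.3232)
L(11) - T = 0 - 1*1675/721 = 0 - 1675/721 = -1675/721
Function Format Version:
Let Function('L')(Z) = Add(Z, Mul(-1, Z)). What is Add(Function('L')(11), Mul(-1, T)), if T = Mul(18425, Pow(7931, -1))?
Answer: Rational(-1675, 721) ≈ -2.3232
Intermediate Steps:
Function('L')(Z) = 0
T = Rational(1675, 721) (T = Mul(18425, Rational(1, 7931)) = Rational(1675, 721) ≈ 2.3232)
Add(Function('L')(11), Mul(-1, T)) = Add(0, Mul(-1, Rational(1675, 721))) = Add(0, Rational(-1675, 721)) = Rational(-1675, 721)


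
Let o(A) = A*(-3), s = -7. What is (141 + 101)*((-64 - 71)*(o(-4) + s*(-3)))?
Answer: -1078110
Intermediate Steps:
o(A) = -3*A
(141 + 101)*((-64 - 71)*(o(-4) + s*(-3))) = (141 + 101)*((-64 - 71)*(-3*(-4) - 7*(-3))) = 242*(-135*(12 + 21)) = 242*(-135*33) = 242*(-4455) = -1078110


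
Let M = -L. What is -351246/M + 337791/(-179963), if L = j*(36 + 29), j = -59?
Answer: -64506712383/690158105 ≈ -93.467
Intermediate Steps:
L = -3835 (L = -59*(36 + 29) = -59*65 = -3835)
M = 3835 (M = -1*(-3835) = 3835)
-351246/M + 337791/(-179963) = -351246/3835 + 337791/(-179963) = -351246*1/3835 + 337791*(-1/179963) = -351246/3835 - 337791/179963 = -64506712383/690158105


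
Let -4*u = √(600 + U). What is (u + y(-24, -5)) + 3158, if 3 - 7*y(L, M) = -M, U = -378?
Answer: 22104/7 - √222/4 ≈ 3154.0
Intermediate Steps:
u = -√222/4 (u = -√(600 - 378)/4 = -√222/4 ≈ -3.7249)
y(L, M) = 3/7 + M/7 (y(L, M) = 3/7 - (-1)*M/7 = 3/7 + M/7)
(u + y(-24, -5)) + 3158 = (-√222/4 + (3/7 + (⅐)*(-5))) + 3158 = (-√222/4 + (3/7 - 5/7)) + 3158 = (-√222/4 - 2/7) + 3158 = (-2/7 - √222/4) + 3158 = 22104/7 - √222/4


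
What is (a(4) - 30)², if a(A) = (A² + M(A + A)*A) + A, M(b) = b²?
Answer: 60516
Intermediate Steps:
a(A) = A + A² + 4*A³ (a(A) = (A² + (A + A)²*A) + A = (A² + (2*A)²*A) + A = (A² + (4*A²)*A) + A = (A² + 4*A³) + A = A + A² + 4*A³)
(a(4) - 30)² = (4*(1 + 4 + 4*4²) - 30)² = (4*(1 + 4 + 4*16) - 30)² = (4*(1 + 4 + 64) - 30)² = (4*69 - 30)² = (276 - 30)² = 246² = 60516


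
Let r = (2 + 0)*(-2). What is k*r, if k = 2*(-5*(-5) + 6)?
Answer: -248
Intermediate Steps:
r = -4 (r = 2*(-2) = -4)
k = 62 (k = 2*(25 + 6) = 2*31 = 62)
k*r = 62*(-4) = -248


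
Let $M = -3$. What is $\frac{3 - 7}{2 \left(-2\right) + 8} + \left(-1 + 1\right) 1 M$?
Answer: $-1$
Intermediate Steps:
$\frac{3 - 7}{2 \left(-2\right) + 8} + \left(-1 + 1\right) 1 M = \frac{3 - 7}{2 \left(-2\right) + 8} + \left(-1 + 1\right) 1 \left(-3\right) = - \frac{4}{-4 + 8} + 0 \cdot 1 \left(-3\right) = - \frac{4}{4} + 0 \left(-3\right) = \left(-4\right) \frac{1}{4} + 0 = -1 + 0 = -1$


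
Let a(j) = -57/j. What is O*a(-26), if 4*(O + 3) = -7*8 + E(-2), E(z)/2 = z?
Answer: -513/13 ≈ -39.462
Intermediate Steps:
E(z) = 2*z
O = -18 (O = -3 + (-7*8 + 2*(-2))/4 = -3 + (-56 - 4)/4 = -3 + (¼)*(-60) = -3 - 15 = -18)
O*a(-26) = -(-1026)/(-26) = -(-1026)*(-1)/26 = -18*57/26 = -513/13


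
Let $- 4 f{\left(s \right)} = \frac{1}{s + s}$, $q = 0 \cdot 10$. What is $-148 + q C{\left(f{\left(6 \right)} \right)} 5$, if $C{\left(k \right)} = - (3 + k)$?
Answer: $-148$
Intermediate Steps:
$q = 0$
$f{\left(s \right)} = - \frac{1}{8 s}$ ($f{\left(s \right)} = - \frac{1}{4 \left(s + s\right)} = - \frac{1}{4 \cdot 2 s} = - \frac{\frac{1}{2} \frac{1}{s}}{4} = - \frac{1}{8 s}$)
$C{\left(k \right)} = -3 - k$
$-148 + q C{\left(f{\left(6 \right)} \right)} 5 = -148 + 0 \left(-3 - - \frac{1}{8 \cdot 6}\right) 5 = -148 + 0 \left(-3 - \left(- \frac{1}{8}\right) \frac{1}{6}\right) 5 = -148 + 0 \left(-3 - - \frac{1}{48}\right) 5 = -148 + 0 \left(-3 + \frac{1}{48}\right) 5 = -148 + 0 \left(\left(- \frac{143}{48}\right) 5\right) = -148 + 0 \left(- \frac{715}{48}\right) = -148 + 0 = -148$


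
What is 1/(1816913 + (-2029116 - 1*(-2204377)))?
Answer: 1/1992174 ≈ 5.0196e-7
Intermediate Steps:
1/(1816913 + (-2029116 - 1*(-2204377))) = 1/(1816913 + (-2029116 + 2204377)) = 1/(1816913 + 175261) = 1/1992174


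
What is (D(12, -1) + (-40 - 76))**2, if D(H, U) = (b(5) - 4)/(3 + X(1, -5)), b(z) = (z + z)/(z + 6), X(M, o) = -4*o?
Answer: 863301924/64009 ≈ 13487.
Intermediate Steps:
b(z) = 2*z/(6 + z) (b(z) = (2*z)/(6 + z) = 2*z/(6 + z))
D(H, U) = -34/253 (D(H, U) = (2*5/(6 + 5) - 4)/(3 - 4*(-5)) = (2*5/11 - 4)/(3 + 20) = (2*5*(1/11) - 4)/23 = (10/11 - 4)*(1/23) = -34/11*1/23 = -34/253)
(D(12, -1) + (-40 - 76))**2 = (-34/253 + (-40 - 76))**2 = (-34/253 - 116)**2 = (-29382/253)**2 = 863301924/64009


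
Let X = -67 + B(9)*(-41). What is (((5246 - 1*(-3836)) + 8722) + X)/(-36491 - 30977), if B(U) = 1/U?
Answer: -39898/151803 ≈ -0.26283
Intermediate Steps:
X = -644/9 (X = -67 - 41/9 = -644/9 ≈ -71.556)
(((5246 - 1*(-3836)) + 8722) + X)/(-36491 - 30977) = (((5246 - 1*(-3836)) + 8722) - 644/9)/(-36491 - 30977) = (((5246 + 3836) + 8722) - 644/9)/(-67468) = ((9082 + 8722) - 644/9)*(-1/67468) = (17804 - 644/9)*(-1/67468) = (159592/9)*(-1/67468) = -39898/151803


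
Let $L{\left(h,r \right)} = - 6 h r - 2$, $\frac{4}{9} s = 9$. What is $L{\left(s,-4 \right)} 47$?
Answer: $22748$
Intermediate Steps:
$s = \frac{81}{4}$ ($s = \frac{9}{4} \cdot 9 = \frac{81}{4} \approx 20.25$)
$L{\left(h,r \right)} = -2 - 6 h r$ ($L{\left(h,r \right)} = - 6 h r - 2 = -2 - 6 h r$)
$L{\left(s,-4 \right)} 47 = \left(-2 - \frac{243}{2} \left(-4\right)\right) 47 = \left(-2 + 486\right) 47 = 484 \cdot 47 = 22748$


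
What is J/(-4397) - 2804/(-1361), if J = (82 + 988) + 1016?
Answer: 9490142/5984317 ≈ 1.5858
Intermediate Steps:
J = 2086 (J = 1070 + 1016 = 2086)
J/(-4397) - 2804/(-1361) = 2086/(-4397) - 2804/(-1361) = 2086*(-1/4397) - 2804*(-1/1361) = -2086/4397 + 2804/1361 = 9490142/5984317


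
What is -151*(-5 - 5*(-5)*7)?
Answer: -25670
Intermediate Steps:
-151*(-5 - 5*(-5)*7) = -151*(-5 + 25*7) = -151*(-5 + 175) = -151*170 = -25670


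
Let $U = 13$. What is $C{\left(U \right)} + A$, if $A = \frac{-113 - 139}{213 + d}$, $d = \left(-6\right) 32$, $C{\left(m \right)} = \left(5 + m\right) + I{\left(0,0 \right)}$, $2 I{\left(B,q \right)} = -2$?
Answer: $5$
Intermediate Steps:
$I{\left(B,q \right)} = -1$ ($I{\left(B,q \right)} = \frac{1}{2} \left(-2\right) = -1$)
$C{\left(m \right)} = 4 + m$ ($C{\left(m \right)} = \left(5 + m\right) - 1 = 4 + m$)
$d = -192$
$A = -12$ ($A = \frac{-113 - 139}{213 - 192} = - \frac{252}{21} = \left(-252\right) \frac{1}{21} = -12$)
$C{\left(U \right)} + A = \left(4 + 13\right) - 12 = 17 - 12 = 5$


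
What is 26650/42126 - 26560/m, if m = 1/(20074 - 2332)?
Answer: -9925465240435/21063 ≈ -4.7123e+8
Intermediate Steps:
m = 1/17742 ≈ 5.6363e-5
26650/42126 - 26560/m = 26650/42126 - 26560/1/17742 = 26650*(1/42126) - 26560*17742 = 13325/21063 - 471227520 = -9925465240435/21063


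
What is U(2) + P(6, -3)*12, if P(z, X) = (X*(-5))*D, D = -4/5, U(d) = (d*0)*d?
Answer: -144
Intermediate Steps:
U(d) = 0 (U(d) = 0*d = 0)
D = -⅘ (D = -4*⅕ = -⅘ ≈ -0.80000)
P(z, X) = 4*X (P(z, X) = (X*(-5))*(-⅘) = -5*X*(-⅘) = 4*X)
U(2) + P(6, -3)*12 = 0 + (4*(-3))*12 = 0 - 12*12 = 0 - 144 = -144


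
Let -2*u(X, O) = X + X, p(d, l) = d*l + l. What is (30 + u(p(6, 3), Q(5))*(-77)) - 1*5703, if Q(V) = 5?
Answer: -4056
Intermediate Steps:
p(d, l) = l + d*l
u(X, O) = -X (u(X, O) = -(X + X)/2 = -X)
(30 + u(p(6, 3), Q(5))*(-77)) - 1*5703 = (30 - 3*(1 + 6)*(-77)) - 1*5703 = (30 - 3*7*(-77)) - 5703 = (30 - 1*21*(-77)) - 5703 = (30 - 21*(-77)) - 5703 = (30 + 1617) - 5703 = 1647 - 5703 = -4056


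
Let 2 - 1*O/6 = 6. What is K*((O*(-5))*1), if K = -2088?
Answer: -250560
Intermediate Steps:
O = -24 (O = 12 - 6*6 = 12 - 36 = -24)
K*((O*(-5))*1) = -2088*(-24*(-5)) = -250560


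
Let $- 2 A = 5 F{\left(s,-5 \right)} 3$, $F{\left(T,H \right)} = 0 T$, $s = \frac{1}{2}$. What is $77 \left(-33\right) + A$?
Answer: $-2541$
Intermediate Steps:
$s = \frac{1}{2} \approx 0.5$
$F{\left(T,H \right)} = 0$
$A = 0$ ($A = - \frac{5 \cdot 0 \cdot 3}{2} = - \frac{0 \cdot 3}{2} = \left(- \frac{1}{2}\right) 0 = 0$)
$77 \left(-33\right) + A = 77 \left(-33\right) + 0 = -2541 + 0 = -2541$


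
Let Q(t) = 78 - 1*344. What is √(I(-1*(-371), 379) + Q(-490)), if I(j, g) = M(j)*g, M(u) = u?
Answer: √140343 ≈ 374.62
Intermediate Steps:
I(j, g) = g*j (I(j, g) = j*g = g*j)
Q(t) = -266 (Q(t) = 78 - 344 = -266)
√(I(-1*(-371), 379) + Q(-490)) = √(379*(-1*(-371)) - 266) = √(379*371 - 266) = √(140609 - 266) = √140343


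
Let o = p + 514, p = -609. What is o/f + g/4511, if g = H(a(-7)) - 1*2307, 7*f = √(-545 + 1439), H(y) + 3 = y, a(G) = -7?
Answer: -2317/4511 - 665*√894/894 ≈ -22.755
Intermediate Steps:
H(y) = -3 + y
o = -95 (o = -609 + 514 = -95)
f = √894/7 (f = √(-545 + 1439)/7 = √894/7 ≈ 4.2714)
g = -2317 (g = (-3 - 7) - 1*2307 = -10 - 2307 = -2317)
o/f + g/4511 = -95*7*√894/894 - 2317/4511 = -665*√894/894 - 2317*1/4511 = -665*√894/894 - 2317/4511 = -2317/4511 - 665*√894/894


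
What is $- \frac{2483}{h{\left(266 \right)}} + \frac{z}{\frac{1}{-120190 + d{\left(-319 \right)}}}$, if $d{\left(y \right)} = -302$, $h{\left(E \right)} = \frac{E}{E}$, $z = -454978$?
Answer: $54821206693$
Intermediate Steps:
$h{\left(E \right)} = 1$
$- \frac{2483}{h{\left(266 \right)}} + \frac{z}{\frac{1}{-120190 + d{\left(-319 \right)}}} = - \frac{2483}{1} - \frac{454978}{\frac{1}{-120190 - 302}} = \left(-2483\right) 1 - \frac{454978}{\frac{1}{-120492}} = -2483 - \frac{454978}{- \frac{1}{120492}} = -2483 - -54821209176 = -2483 + 54821209176 = 54821206693$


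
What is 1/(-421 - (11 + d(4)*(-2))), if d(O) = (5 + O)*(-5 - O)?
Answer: -1/594 ≈ -0.0016835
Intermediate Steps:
d(O) = (-5 - O)*(5 + O)
1/(-421 - (11 + d(4)*(-2))) = 1/(-421 - (11 + (-25 - 1*4² - 10*4)*(-2))) = 1/(-421 - (11 + (-25 - 1*16 - 40)*(-2))) = 1/(-421 - (11 + (-25 - 16 - 40)*(-2))) = 1/(-421 - (11 - 81*(-2))) = 1/(-421 - (11 + 162)) = 1/(-421 - 1*173) = 1/(-421 - 173) = 1/(-594) = -1/594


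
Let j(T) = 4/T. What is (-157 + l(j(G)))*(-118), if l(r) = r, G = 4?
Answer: 18408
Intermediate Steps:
(-157 + l(j(G)))*(-118) = (-157 + 4/4)*(-118) = (-157 + 4*(¼))*(-118) = (-157 + 1)*(-118) = -156*(-118) = 18408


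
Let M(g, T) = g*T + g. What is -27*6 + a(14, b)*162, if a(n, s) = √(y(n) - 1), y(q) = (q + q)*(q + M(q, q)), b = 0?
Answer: -162 + 162*√6271 ≈ 12667.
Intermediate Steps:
M(g, T) = g + T*g (M(g, T) = T*g + g = g + T*g)
y(q) = 2*q*(q + q*(1 + q)) (y(q) = (q + q)*(q + q*(1 + q)) = (2*q)*(q + q*(1 + q)) = 2*q*(q + q*(1 + q)))
a(n, s) = √(-1 + 2*n²*(2 + n)) (a(n, s) = √(2*n²*(2 + n) - 1) = √(-1 + 2*n²*(2 + n)))
-27*6 + a(14, b)*162 = -27*6 + √(-1 + 2*14²*(2 + 14))*162 = -162 + √(-1 + 2*196*16)*162 = -162 + √(-1 + 6272)*162 = -162 + √6271*162 = -162 + 162*√6271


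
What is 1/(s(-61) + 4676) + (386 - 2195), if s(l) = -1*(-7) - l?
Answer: -8581895/4744 ≈ -1809.0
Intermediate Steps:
s(l) = 7 - l
1/(s(-61) + 4676) + (386 - 2195) = 1/((7 - 1*(-61)) + 4676) + (386 - 2195) = 1/((7 + 61) + 4676) - 1809 = 1/(68 + 4676) - 1809 = 1/4744 - 1809 = -8581895/4744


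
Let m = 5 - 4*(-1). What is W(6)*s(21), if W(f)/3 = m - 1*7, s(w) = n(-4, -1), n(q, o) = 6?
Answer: 36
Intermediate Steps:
s(w) = 6
m = 9 (m = 5 + 4 = 9)
W(f) = 6 (W(f) = 3*(9 - 1*7) = 3*(9 - 7) = 3*2 = 6)
W(6)*s(21) = 6*6 = 36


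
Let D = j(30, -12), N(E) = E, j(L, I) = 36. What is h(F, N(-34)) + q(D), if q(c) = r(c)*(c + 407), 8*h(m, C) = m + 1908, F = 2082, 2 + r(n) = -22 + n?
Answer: 23259/4 ≈ 5814.8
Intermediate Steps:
r(n) = -24 + n (r(n) = -2 + (-22 + n) = -24 + n)
D = 36
h(m, C) = 477/2 + m/8 (h(m, C) = (m + 1908)/8 = (1908 + m)/8 = 477/2 + m/8)
q(c) = (-24 + c)*(407 + c) (q(c) = (-24 + c)*(c + 407) = (-24 + c)*(407 + c))
h(F, N(-34)) + q(D) = (477/2 + (⅛)*2082) + (-24 + 36)*(407 + 36) = (477/2 + 1041/4) + 12*443 = 1995/4 + 5316 = 23259/4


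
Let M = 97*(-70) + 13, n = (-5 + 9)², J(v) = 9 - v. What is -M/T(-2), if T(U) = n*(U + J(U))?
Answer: 753/16 ≈ 47.063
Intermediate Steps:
n = 16 (n = 4² = 16)
T(U) = 144 (T(U) = 16*(U + (9 - U)) = 16*9 = 144)
M = -6777 (M = -6790 + 13 = -6777)
-M/T(-2) = -(-6777)/144 = -1*(-753/16) = 753/16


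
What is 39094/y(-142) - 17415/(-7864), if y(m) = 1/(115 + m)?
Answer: -8300733417/7864 ≈ -1.0555e+6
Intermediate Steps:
39094/y(-142) - 17415/(-7864) = 39094/(1/(115 - 142)) - 17415/(-7864) = 39094/(1/(-27)) - 17415*(-1/7864) = 39094/(-1/27) + 17415/7864 = 39094*(-27) + 17415/7864 = -1055538 + 17415/7864 = -8300733417/7864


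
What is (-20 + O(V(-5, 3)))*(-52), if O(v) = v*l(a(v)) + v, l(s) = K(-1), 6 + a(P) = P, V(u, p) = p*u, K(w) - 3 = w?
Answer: 3380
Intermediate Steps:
K(w) = 3 + w
a(P) = -6 + P
l(s) = 2 (l(s) = 3 - 1 = 2)
O(v) = 3*v (O(v) = v*2 + v = 2*v + v = 3*v)
(-20 + O(V(-5, 3)))*(-52) = (-20 + 3*(3*(-5)))*(-52) = (-20 + 3*(-15))*(-52) = (-20 - 45)*(-52) = -65*(-52) = 3380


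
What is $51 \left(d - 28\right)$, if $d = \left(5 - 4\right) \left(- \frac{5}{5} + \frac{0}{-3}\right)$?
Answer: $-1479$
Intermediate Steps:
$d = -1$ ($d = 1 \left(\left(-5\right) \frac{1}{5} + 0 \left(- \frac{1}{3}\right)\right) = 1 \left(-1 + 0\right) = 1 \left(-1\right) = -1$)
$51 \left(d - 28\right) = 51 \left(-1 - 28\right) = 51 \left(-29\right) = -1479$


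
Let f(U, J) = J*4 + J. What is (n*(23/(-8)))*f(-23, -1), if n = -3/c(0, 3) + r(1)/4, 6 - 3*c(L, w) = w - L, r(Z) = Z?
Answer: -1265/32 ≈ -39.531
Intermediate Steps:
c(L, w) = 2 - w/3 + L/3 (c(L, w) = 2 - (w - L)/3 = 2 + (-w/3 + L/3) = 2 - w/3 + L/3)
f(U, J) = 5*J (f(U, J) = 4*J + J = 5*J)
n = -11/4 (n = -3/(2 - 1/3*3 + (1/3)*0) + 1/4 = -3/(2 - 1 + 0) + 1*(1/4) = -3/1 + 1/4 = -3*1 + 1/4 = -3 + 1/4 = -11/4 ≈ -2.7500)
(n*(23/(-8)))*f(-23, -1) = (-253/(4*(-8)))*(5*(-1)) = -253*(-1)/(4*8)*(-5) = -11/4*(-23/8)*(-5) = (253/32)*(-5) = -1265/32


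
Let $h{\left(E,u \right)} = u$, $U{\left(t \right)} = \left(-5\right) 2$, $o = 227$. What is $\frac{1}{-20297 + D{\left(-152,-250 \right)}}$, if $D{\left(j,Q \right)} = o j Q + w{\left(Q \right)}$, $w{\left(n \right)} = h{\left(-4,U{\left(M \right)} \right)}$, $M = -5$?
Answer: $\frac{1}{8605693} \approx 1.162 \cdot 10^{-7}$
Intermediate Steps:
$U{\left(t \right)} = -10$
$w{\left(n \right)} = -10$
$D{\left(j,Q \right)} = -10 + 227 Q j$ ($D{\left(j,Q \right)} = 227 j Q - 10 = 227 Q j - 10 = -10 + 227 Q j$)
$\frac{1}{-20297 + D{\left(-152,-250 \right)}} = \frac{1}{-20297 - \left(10 + 56750 \left(-152\right)\right)} = \frac{1}{-20297 + \left(-10 + 8626000\right)} = \frac{1}{-20297 + 8625990} = \frac{1}{8605693}$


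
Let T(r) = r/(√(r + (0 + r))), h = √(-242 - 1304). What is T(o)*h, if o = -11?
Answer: -√8503 ≈ -92.212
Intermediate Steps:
h = I*√1546 (h = √(-1546) = I*√1546 ≈ 39.319*I)
T(r) = √2*√r/2 (T(r) = r/(√(r + r)) = r/(√(2*r)) = r/((√2*√r)) = r*(√2/(2*√r)) = √2*√r/2)
T(o)*h = (√2*√(-11)/2)*(I*√1546) = (√2*(I*√11)/2)*(I*√1546) = (I*√22/2)*(I*√1546) = -√8503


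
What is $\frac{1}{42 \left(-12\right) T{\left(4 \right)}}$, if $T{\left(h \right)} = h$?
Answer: $- \frac{1}{2016} \approx -0.00049603$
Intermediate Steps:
$\frac{1}{42 \left(-12\right) T{\left(4 \right)}} = \frac{1}{42 \left(-12\right) 4} = \frac{1}{\left(-504\right) 4} = \frac{1}{-2016} = - \frac{1}{2016}$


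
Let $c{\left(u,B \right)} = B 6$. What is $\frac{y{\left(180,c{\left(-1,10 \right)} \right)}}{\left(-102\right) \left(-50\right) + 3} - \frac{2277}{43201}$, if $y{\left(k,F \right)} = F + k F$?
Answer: $\frac{152514443}{73484901} \approx 2.0755$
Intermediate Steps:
$c{\left(u,B \right)} = 6 B$
$y{\left(k,F \right)} = F + F k$
$\frac{y{\left(180,c{\left(-1,10 \right)} \right)}}{\left(-102\right) \left(-50\right) + 3} - \frac{2277}{43201} = \frac{6 \cdot 10 \left(1 + 180\right)}{\left(-102\right) \left(-50\right) + 3} - \frac{2277}{43201} = \frac{60 \cdot 181}{5100 + 3} - \frac{2277}{43201} = \frac{10860}{5103} - \frac{2277}{43201} = 10860 \cdot \frac{1}{5103} - \frac{2277}{43201} = \frac{3620}{1701} - \frac{2277}{43201} = \frac{152514443}{73484901}$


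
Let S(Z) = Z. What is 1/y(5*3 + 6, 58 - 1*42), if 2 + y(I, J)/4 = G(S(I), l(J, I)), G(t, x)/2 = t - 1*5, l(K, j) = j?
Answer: 1/120 ≈ 0.0083333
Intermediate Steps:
G(t, x) = -10 + 2*t (G(t, x) = 2*(t - 1*5) = 2*(t - 5) = 2*(-5 + t) = -10 + 2*t)
y(I, J) = -48 + 8*I (y(I, J) = -8 + 4*(-10 + 2*I) = -8 + (-40 + 8*I) = -48 + 8*I)
1/y(5*3 + 6, 58 - 1*42) = 1/(-48 + 8*(5*3 + 6)) = 1/(-48 + 8*(15 + 6)) = 1/(-48 + 8*21) = 1/(-48 + 168) = 1/120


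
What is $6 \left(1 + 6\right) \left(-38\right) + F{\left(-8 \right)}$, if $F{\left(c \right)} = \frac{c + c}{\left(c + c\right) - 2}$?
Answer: $- \frac{14356}{9} \approx -1595.1$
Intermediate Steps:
$F{\left(c \right)} = \frac{2 c}{-2 + 2 c}$ ($F{\left(c \right)} = \frac{2 c}{2 c - 2} = \frac{2 c}{-2 + 2 c}$)
$6 \left(1 + 6\right) \left(-38\right) + F{\left(-8 \right)} = 6 \left(1 + 6\right) \left(-38\right) - \frac{8}{-1 - 8} = 6 \cdot 7 \left(-38\right) - \frac{8}{-9} = 42 \left(-38\right) - - \frac{8}{9} = -1596 + \frac{8}{9} = - \frac{14356}{9}$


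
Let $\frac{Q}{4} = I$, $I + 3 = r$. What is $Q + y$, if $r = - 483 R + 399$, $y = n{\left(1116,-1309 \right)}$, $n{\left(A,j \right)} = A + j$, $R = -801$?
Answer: $1548923$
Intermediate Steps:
$y = -193$ ($y = 1116 - 1309 = -193$)
$r = 387282$ ($r = \left(-483\right) \left(-801\right) + 399 = 386883 + 399 = 387282$)
$I = 387279$ ($I = -3 + 387282 = 387279$)
$Q = 1549116$ ($Q = 4 \cdot 387279 = 1549116$)
$Q + y = 1549116 - 193 = 1548923$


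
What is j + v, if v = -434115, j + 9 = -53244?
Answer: -487368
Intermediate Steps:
j = -53253 (j = -9 - 53244 = -53253)
j + v = -53253 - 434115 = -487368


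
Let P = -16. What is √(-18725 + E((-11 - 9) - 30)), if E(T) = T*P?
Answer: 5*I*√717 ≈ 133.88*I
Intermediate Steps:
E(T) = -16*T (E(T) = T*(-16) = -16*T)
√(-18725 + E((-11 - 9) - 30)) = √(-18725 - 16*((-11 - 9) - 30)) = √(-18725 - 16*(-20 - 30)) = √(-18725 - 16*(-50)) = √(-18725 + 800) = √(-17925) = 5*I*√717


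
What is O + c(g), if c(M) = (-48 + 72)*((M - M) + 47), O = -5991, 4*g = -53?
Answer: -4863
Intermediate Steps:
g = -53/4 (g = (¼)*(-53) = -53/4 ≈ -13.250)
c(M) = 1128 (c(M) = 24*(0 + 47) = 24*47 = 1128)
O + c(g) = -5991 + 1128 = -4863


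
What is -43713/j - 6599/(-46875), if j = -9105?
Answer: 140608718/28453125 ≈ 4.9418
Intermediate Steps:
-43713/j - 6599/(-46875) = -43713/(-9105) - 6599/(-46875) = -43713*(-1/9105) - 6599*(-1/46875) = 14571/3035 + 6599/46875 = 140608718/28453125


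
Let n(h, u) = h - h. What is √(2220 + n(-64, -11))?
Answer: 2*√555 ≈ 47.117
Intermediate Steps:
n(h, u) = 0
√(2220 + n(-64, -11)) = √(2220 + 0) = √2220 = 2*√555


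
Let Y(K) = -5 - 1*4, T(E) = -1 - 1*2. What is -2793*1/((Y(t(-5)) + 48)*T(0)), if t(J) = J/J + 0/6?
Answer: 931/39 ≈ 23.872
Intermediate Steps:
T(E) = -3 (T(E) = -1 - 2 = -3)
t(J) = 1 (t(J) = 1 + 0*(⅙) = 1 + 0 = 1)
Y(K) = -9 (Y(K) = -5 - 4 = -9)
-2793*1/((Y(t(-5)) + 48)*T(0)) = -2793*(-1/(3*(-9 + 48))) = -2793/((-3*39)) = -2793/(-117) = -2793*(-1/117) = 931/39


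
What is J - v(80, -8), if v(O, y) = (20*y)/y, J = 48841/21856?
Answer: -388279/21856 ≈ -17.765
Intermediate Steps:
J = 48841/21856 (J = 48841*(1/21856) = 48841/21856 ≈ 2.2347)
v(O, y) = 20
J - v(80, -8) = 48841/21856 - 1*20 = 48841/21856 - 20 = -388279/21856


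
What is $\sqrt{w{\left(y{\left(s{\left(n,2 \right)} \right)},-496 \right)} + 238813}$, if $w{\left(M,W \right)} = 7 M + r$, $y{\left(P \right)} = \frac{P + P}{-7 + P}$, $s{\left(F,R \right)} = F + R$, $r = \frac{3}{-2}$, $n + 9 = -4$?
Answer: $\frac{\sqrt{8597522}}{6} \approx 488.69$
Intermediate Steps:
$n = -13$ ($n = -9 - 4 = -13$)
$r = - \frac{3}{2}$ ($r = 3 \left(- \frac{1}{2}\right) = - \frac{3}{2} \approx -1.5$)
$y{\left(P \right)} = \frac{2 P}{-7 + P}$
$w{\left(M,W \right)} = - \frac{3}{2} + 7 M$ ($w{\left(M,W \right)} = 7 M - \frac{3}{2} = - \frac{3}{2} + 7 M$)
$\sqrt{w{\left(y{\left(s{\left(n,2 \right)} \right)},-496 \right)} + 238813} = \sqrt{\left(- \frac{3}{2} + 7 \frac{2 \left(-13 + 2\right)}{-7 + \left(-13 + 2\right)}\right) + 238813} = \sqrt{\left(- \frac{3}{2} + 7 \cdot 2 \left(-11\right) \frac{1}{-7 - 11}\right) + 238813} = \sqrt{\left(- \frac{3}{2} + 7 \cdot 2 \left(-11\right) \frac{1}{-18}\right) + 238813} = \sqrt{\left(- \frac{3}{2} + 7 \cdot 2 \left(-11\right) \left(- \frac{1}{18}\right)\right) + 238813} = \sqrt{\left(- \frac{3}{2} + 7 \cdot \frac{11}{9}\right) + 238813} = \sqrt{\left(- \frac{3}{2} + \frac{77}{9}\right) + 238813} = \sqrt{\frac{127}{18} + 238813} = \sqrt{\frac{4298761}{18}} = \frac{\sqrt{8597522}}{6}$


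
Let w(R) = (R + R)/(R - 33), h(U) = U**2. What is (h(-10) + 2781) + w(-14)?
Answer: 135435/47 ≈ 2881.6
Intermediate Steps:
w(R) = 2*R/(-33 + R) (w(R) = (2*R)/(-33 + R) = 2*R/(-33 + R))
(h(-10) + 2781) + w(-14) = ((-10)**2 + 2781) + 2*(-14)/(-33 - 14) = (100 + 2781) + 2*(-14)/(-47) = 2881 + 2*(-14)*(-1/47) = 2881 + 28/47 = 135435/47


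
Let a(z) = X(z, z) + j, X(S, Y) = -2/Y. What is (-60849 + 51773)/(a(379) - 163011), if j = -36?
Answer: 3439804/61794815 ≈ 0.055665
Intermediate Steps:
a(z) = -36 - 2/z (a(z) = -2/z - 36 = -36 - 2/z)
(-60849 + 51773)/(a(379) - 163011) = (-60849 + 51773)/((-36 - 2/379) - 163011) = -9076/((-36 - 2*1/379) - 163011) = -9076/((-36 - 2/379) - 163011) = -9076/(-13646/379 - 163011) = -9076/(-61794815/379) = -9076*(-379/61794815) = 3439804/61794815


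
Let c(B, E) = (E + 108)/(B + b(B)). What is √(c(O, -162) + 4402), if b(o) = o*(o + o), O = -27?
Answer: 2*√3091278/53 ≈ 66.347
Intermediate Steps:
b(o) = 2*o² (b(o) = o*(2*o) = 2*o²)
c(B, E) = (108 + E)/(B + 2*B²) (c(B, E) = (E + 108)/(B + 2*B²) = (108 + E)/(B + 2*B²))
√(c(O, -162) + 4402) = √((108 - 162)/((-27)*(1 + 2*(-27))) + 4402) = √(-1/27*(-54)/(1 - 54) + 4402) = √(-1/27*(-54)/(-53) + 4402) = √(-1/27*(-1/53)*(-54) + 4402) = √(-2/53 + 4402) = √(233304/53) = 2*√3091278/53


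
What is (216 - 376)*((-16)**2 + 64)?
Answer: -51200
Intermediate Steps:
(216 - 376)*((-16)**2 + 64) = -160*(256 + 64) = -160*320 = -51200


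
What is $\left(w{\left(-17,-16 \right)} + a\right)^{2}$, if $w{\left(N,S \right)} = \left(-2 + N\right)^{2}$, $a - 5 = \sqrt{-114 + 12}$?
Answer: $\left(366 + i \sqrt{102}\right)^{2} \approx 1.3385 \cdot 10^{5} + 7392.8 i$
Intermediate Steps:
$a = 5 + i \sqrt{102}$ ($a = 5 + \sqrt{-114 + 12} = 5 + \sqrt{-102} = 5 + i \sqrt{102} \approx 5.0 + 10.1 i$)
$\left(w{\left(-17,-16 \right)} + a\right)^{2} = \left(\left(-2 - 17\right)^{2} + \left(5 + i \sqrt{102}\right)\right)^{2} = \left(\left(-19\right)^{2} + \left(5 + i \sqrt{102}\right)\right)^{2} = \left(361 + \left(5 + i \sqrt{102}\right)\right)^{2} = \left(366 + i \sqrt{102}\right)^{2}$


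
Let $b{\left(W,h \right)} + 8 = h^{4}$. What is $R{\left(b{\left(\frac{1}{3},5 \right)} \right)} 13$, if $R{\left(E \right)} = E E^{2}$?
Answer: $3053506469$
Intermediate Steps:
$b{\left(W,h \right)} = -8 + h^{4}$
$R{\left(E \right)} = E^{3}$
$R{\left(b{\left(\frac{1}{3},5 \right)} \right)} 13 = \left(-8 + 5^{4}\right)^{3} \cdot 13 = \left(-8 + 625\right)^{3} \cdot 13 = 617^{3} \cdot 13 = 234885113 \cdot 13 = 3053506469$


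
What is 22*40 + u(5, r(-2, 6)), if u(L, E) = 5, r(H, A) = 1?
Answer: 885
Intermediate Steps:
22*40 + u(5, r(-2, 6)) = 22*40 + 5 = 880 + 5 = 885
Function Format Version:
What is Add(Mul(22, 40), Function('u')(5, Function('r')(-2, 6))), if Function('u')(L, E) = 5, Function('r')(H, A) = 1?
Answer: 885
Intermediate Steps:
Add(Mul(22, 40), Function('u')(5, Function('r')(-2, 6))) = Add(Mul(22, 40), 5) = Add(880, 5) = 885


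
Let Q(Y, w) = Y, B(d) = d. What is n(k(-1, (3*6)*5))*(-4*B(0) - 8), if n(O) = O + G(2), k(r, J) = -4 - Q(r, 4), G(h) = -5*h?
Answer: 104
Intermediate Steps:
k(r, J) = -4 - r
n(O) = -10 + O (n(O) = O - 5*2 = O - 10 = -10 + O)
n(k(-1, (3*6)*5))*(-4*B(0) - 8) = (-10 + (-4 - 1*(-1)))*(-4*0 - 8) = (-10 + (-4 + 1))*(0 - 8) = (-10 - 3)*(-8) = -13*(-8) = 104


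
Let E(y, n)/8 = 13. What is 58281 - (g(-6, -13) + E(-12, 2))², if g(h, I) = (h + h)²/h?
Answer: 51881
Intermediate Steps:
E(y, n) = 104 (E(y, n) = 8*13 = 104)
g(h, I) = 4*h (g(h, I) = (2*h)²/h = (4*h²)/h = 4*h)
58281 - (g(-6, -13) + E(-12, 2))² = 58281 - (4*(-6) + 104)² = 58281 - (-24 + 104)² = 58281 - 1*80² = 58281 - 1*6400 = 58281 - 6400 = 51881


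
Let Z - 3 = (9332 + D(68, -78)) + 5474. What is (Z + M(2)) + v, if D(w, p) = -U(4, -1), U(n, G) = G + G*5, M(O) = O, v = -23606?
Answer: -8789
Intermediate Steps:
U(n, G) = 6*G (U(n, G) = G + 5*G = 6*G)
D(w, p) = 6 (D(w, p) = -6*(-1) = -1*(-6) = 6)
Z = 14815 (Z = 3 + ((9332 + 6) + 5474) = 3 + (9338 + 5474) = 3 + 14812 = 14815)
(Z + M(2)) + v = (14815 + 2) - 23606 = 14817 - 23606 = -8789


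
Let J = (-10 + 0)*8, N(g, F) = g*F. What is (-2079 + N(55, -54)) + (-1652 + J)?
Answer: -6781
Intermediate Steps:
N(g, F) = F*g
J = -80 (J = -10*8 = -80)
(-2079 + N(55, -54)) + (-1652 + J) = (-2079 - 54*55) + (-1652 - 80) = (-2079 - 2970) - 1732 = -5049 - 1732 = -6781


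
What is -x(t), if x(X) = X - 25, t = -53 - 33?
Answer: 111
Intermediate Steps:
t = -86
x(X) = -25 + X
-x(t) = -(-25 - 86) = -1*(-111) = 111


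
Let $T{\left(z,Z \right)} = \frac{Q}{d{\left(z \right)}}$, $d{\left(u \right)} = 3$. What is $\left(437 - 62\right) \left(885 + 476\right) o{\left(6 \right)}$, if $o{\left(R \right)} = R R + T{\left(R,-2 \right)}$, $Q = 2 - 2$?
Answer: $18373500$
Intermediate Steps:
$Q = 0$ ($Q = 2 - 2 = 0$)
$T{\left(z,Z \right)} = 0$ ($T{\left(z,Z \right)} = \frac{0}{3} = 0 \cdot \frac{1}{3} = 0$)
$o{\left(R \right)} = R^{2}$ ($o{\left(R \right)} = R R + 0 = R^{2} + 0 = R^{2}$)
$\left(437 - 62\right) \left(885 + 476\right) o{\left(6 \right)} = \left(437 - 62\right) \left(885 + 476\right) 6^{2} = 375 \cdot 1361 \cdot 36 = 510375 \cdot 36 = 18373500$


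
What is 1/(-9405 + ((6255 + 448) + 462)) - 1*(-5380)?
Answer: 12051199/2240 ≈ 5380.0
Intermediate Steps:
1/(-9405 + ((6255 + 448) + 462)) - 1*(-5380) = 1/(-9405 + (6703 + 462)) + 5380 = 1/(-9405 + 7165) + 5380 = 1/(-2240) + 5380 = -1/2240 + 5380 = 12051199/2240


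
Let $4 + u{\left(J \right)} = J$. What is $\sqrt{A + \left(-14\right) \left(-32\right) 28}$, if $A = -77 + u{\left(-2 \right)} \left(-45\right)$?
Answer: $\sqrt{12737} \approx 112.86$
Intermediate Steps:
$u{\left(J \right)} = -4 + J$
$A = 193$ ($A = -77 + \left(-4 - 2\right) \left(-45\right) = -77 - -270 = -77 + 270 = 193$)
$\sqrt{A + \left(-14\right) \left(-32\right) 28} = \sqrt{193 + \left(-14\right) \left(-32\right) 28} = \sqrt{193 + 448 \cdot 28} = \sqrt{193 + 12544} = \sqrt{12737}$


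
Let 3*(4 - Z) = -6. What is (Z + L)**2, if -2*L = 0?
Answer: 36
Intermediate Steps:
L = 0 (L = -1/2*0 = 0)
Z = 6 (Z = 4 - 1/3*(-6) = 4 + 2 = 6)
(Z + L)**2 = (6 + 0)**2 = 6**2 = 36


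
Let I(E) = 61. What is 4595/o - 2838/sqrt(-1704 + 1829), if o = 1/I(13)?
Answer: 280295 - 2838*sqrt(5)/25 ≈ 2.8004e+5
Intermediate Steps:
o = 1/61 ≈ 0.016393
4595/o - 2838/sqrt(-1704 + 1829) = 4595/(1/61) - 2838/sqrt(-1704 + 1829) = 4595*61 - 2838*sqrt(5)/25 = 280295 - 2838*sqrt(5)/25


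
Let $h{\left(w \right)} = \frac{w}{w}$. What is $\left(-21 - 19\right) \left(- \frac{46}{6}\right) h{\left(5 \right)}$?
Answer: $\frac{920}{3} \approx 306.67$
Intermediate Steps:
$h{\left(w \right)} = 1$
$\left(-21 - 19\right) \left(- \frac{46}{6}\right) h{\left(5 \right)} = \left(-21 - 19\right) \left(- \frac{46}{6}\right) 1 = - 40 \left(\left(-46\right) \frac{1}{6}\right) 1 = \left(-40\right) \left(- \frac{23}{3}\right) 1 = \frac{920}{3} \cdot 1 = \frac{920}{3}$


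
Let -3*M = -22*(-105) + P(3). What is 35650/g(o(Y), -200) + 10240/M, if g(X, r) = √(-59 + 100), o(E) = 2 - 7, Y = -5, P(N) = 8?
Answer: -15360/1159 + 35650*√41/41 ≈ 5554.3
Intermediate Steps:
o(E) = -5
g(X, r) = √41
M = -2318/3 (M = -(-22*(-105) + 8)/3 = -(2310 + 8)/3 = -⅓*2318 = -2318/3 ≈ -772.67)
35650/g(o(Y), -200) + 10240/M = 35650/(√41) + 10240/(-2318/3) = 35650*(√41/41) + 10240*(-3/2318) = 35650*√41/41 - 15360/1159 = -15360/1159 + 35650*√41/41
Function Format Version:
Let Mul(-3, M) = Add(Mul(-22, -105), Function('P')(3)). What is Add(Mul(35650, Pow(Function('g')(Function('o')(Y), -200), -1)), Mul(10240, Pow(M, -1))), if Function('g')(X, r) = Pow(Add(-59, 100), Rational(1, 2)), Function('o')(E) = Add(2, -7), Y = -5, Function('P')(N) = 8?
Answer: Add(Rational(-15360, 1159), Mul(Rational(35650, 41), Pow(41, Rational(1, 2)))) ≈ 5554.3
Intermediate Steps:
Function('o')(E) = -5
Function('g')(X, r) = Pow(41, Rational(1, 2))
M = Rational(-2318, 3) (M = Mul(Rational(-1, 3), Add(Mul(-22, -105), 8)) = Mul(Rational(-1, 3), Add(2310, 8)) = Mul(Rational(-1, 3), 2318) = Rational(-2318, 3) ≈ -772.67)
Add(Mul(35650, Pow(Function('g')(Function('o')(Y), -200), -1)), Mul(10240, Pow(M, -1))) = Add(Mul(35650, Pow(Pow(41, Rational(1, 2)), -1)), Mul(10240, Pow(Rational(-2318, 3), -1))) = Add(Mul(35650, Mul(Rational(1, 41), Pow(41, Rational(1, 2)))), Mul(10240, Rational(-3, 2318))) = Add(Mul(Rational(35650, 41), Pow(41, Rational(1, 2))), Rational(-15360, 1159)) = Add(Rational(-15360, 1159), Mul(Rational(35650, 41), Pow(41, Rational(1, 2))))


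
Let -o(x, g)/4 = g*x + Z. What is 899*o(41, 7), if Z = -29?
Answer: -927768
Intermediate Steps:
o(x, g) = 116 - 4*g*x (o(x, g) = -4*(g*x - 29) = -4*(-29 + g*x) = 116 - 4*g*x)
899*o(41, 7) = 899*(116 - 4*7*41) = 899*(116 - 1148) = 899*(-1032) = -927768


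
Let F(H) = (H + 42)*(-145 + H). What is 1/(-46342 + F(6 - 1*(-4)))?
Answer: -1/53362 ≈ -1.8740e-5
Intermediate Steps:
F(H) = (-145 + H)*(42 + H) (F(H) = (42 + H)*(-145 + H) = (-145 + H)*(42 + H))
1/(-46342 + F(6 - 1*(-4))) = 1/(-46342 + (-6090 + (6 - 1*(-4))**2 - 103*(6 - 1*(-4)))) = 1/(-46342 + (-6090 + (6 + 4)**2 - 103*(6 + 4))) = 1/(-46342 + (-6090 + 10**2 - 103*10)) = 1/(-46342 + (-6090 + 100 - 1030)) = 1/(-46342 - 7020) = 1/(-53362) = -1/53362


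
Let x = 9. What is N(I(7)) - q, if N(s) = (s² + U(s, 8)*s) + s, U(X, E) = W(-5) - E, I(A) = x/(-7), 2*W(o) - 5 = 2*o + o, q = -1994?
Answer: 98543/49 ≈ 2011.1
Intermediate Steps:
W(o) = 5/2 + 3*o/2 (W(o) = 5/2 + (2*o + o)/2 = 5/2 + (3*o)/2 = 5/2 + 3*o/2)
I(A) = -9/7 (I(A) = 9/(-7) = 9*(-⅐) = -9/7)
U(X, E) = -5 - E (U(X, E) = (5/2 + (3/2)*(-5)) - E = (5/2 - 15/2) - E = -5 - E)
N(s) = s² - 12*s (N(s) = (s² + (-5 - 1*8)*s) + s = (s² + (-5 - 8)*s) + s = (s² - 13*s) + s = s² - 12*s)
N(I(7)) - q = -9*(-12 - 9/7)/7 - 1*(-1994) = -9/7*(-93/7) + 1994 = 837/49 + 1994 = 98543/49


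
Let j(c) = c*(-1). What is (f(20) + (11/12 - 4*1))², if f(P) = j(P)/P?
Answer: 2401/144 ≈ 16.674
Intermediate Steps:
j(c) = -c
f(P) = -1 (f(P) = (-P)/P = -1)
(f(20) + (11/12 - 4*1))² = (-1 + (11/12 - 4*1))² = (-1 + (11*(1/12) - 4))² = (-1 + (11/12 - 4))² = (-1 - 37/12)² = (-49/12)² = 2401/144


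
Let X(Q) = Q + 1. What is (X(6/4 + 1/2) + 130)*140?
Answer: 18620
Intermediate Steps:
X(Q) = 1 + Q
(X(6/4 + 1/2) + 130)*140 = ((1 + (6/4 + 1/2)) + 130)*140 = ((1 + (6*(¼) + 1*(½))) + 130)*140 = ((1 + (3/2 + ½)) + 130)*140 = ((1 + 2) + 130)*140 = (3 + 130)*140 = 133*140 = 18620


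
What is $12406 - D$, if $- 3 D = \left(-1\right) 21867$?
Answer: $5117$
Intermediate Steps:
$D = 7289$ ($D = - \frac{\left(-1\right) 21867}{3} = \left(- \frac{1}{3}\right) \left(-21867\right) = 7289$)
$12406 - D = 12406 - 7289 = 5117$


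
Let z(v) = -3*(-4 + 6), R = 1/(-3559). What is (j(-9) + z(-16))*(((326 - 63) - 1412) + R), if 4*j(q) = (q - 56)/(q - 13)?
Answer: 473335549/78298 ≈ 6045.3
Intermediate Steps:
R = -1/3559 ≈ -0.00028098
j(q) = (-56 + q)/(4*(-13 + q)) (j(q) = ((q - 56)/(q - 13))/4 = ((-56 + q)/(-13 + q))/4 = (-56 + q)/(4*(-13 + q)))
z(v) = -6 (z(v) = -3*2 = -6)
(j(-9) + z(-16))*(((326 - 63) - 1412) + R) = ((-56 - 9)/(4*(-13 - 9)) - 6)*(((326 - 63) - 1412) - 1/3559) = ((1/4)*(-65)/(-22) - 6)*((263 - 1412) - 1/3559) = ((1/4)*(-1/22)*(-65) - 6)*(-1149 - 1/3559) = (65/88 - 6)*(-4089292/3559) = -463/88*(-4089292/3559) = 473335549/78298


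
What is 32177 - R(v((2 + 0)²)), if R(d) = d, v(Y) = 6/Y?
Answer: 64351/2 ≈ 32176.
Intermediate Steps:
32177 - R(v((2 + 0)²)) = 32177 - 6/((2 + 0)²) = 32177 - 6/(2²) = 32177 - 6/4 = 32177 - 1*3/2 = 32177 - 3/2 = 64351/2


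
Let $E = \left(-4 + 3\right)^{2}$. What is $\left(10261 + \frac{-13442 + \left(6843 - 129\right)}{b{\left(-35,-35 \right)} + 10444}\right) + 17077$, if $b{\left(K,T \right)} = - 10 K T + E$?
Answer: $\frac{49351818}{1805} \approx 27342.0$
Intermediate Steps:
$E = 1$ ($E = \left(-1\right)^{2} = 1$)
$b{\left(K,T \right)} = 1 - 10 K T$ ($b{\left(K,T \right)} = - 10 K T + 1 = 1 - 10 K T$)
$\left(10261 + \frac{-13442 + \left(6843 - 129\right)}{b{\left(-35,-35 \right)} + 10444}\right) + 17077 = \left(10261 + \frac{-13442 + \left(6843 - 129\right)}{\left(1 - \left(-350\right) \left(-35\right)\right) + 10444}\right) + 17077 = \left(10261 + \frac{-13442 + 6714}{\left(1 - 12250\right) + 10444}\right) + 17077 = \left(10261 - \frac{6728}{-12249 + 10444}\right) + 17077 = \left(10261 - \frac{6728}{-1805}\right) + 17077 = \left(10261 - - \frac{6728}{1805}\right) + 17077 = \left(10261 + \frac{6728}{1805}\right) + 17077 = \frac{18527833}{1805} + 17077 = \frac{49351818}{1805}$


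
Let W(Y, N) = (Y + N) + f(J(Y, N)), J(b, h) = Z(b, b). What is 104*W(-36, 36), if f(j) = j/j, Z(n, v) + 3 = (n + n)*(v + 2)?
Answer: 104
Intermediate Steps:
Z(n, v) = -3 + 2*n*(2 + v) (Z(n, v) = -3 + (n + n)*(v + 2) = -3 + (2*n)*(2 + v) = -3 + 2*n*(2 + v))
J(b, h) = -3 + 2*b**2 + 4*b (J(b, h) = -3 + 4*b + 2*b*b = -3 + 4*b + 2*b**2 = -3 + 2*b**2 + 4*b)
f(j) = 1
W(Y, N) = 1 + N + Y (W(Y, N) = (Y + N) + 1 = (N + Y) + 1 = 1 + N + Y)
104*W(-36, 36) = 104*(1 + 36 - 36) = 104*1 = 104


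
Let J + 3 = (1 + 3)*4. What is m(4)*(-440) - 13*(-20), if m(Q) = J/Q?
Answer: -1170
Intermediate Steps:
J = 13 (J = -3 + (1 + 3)*4 = -3 + 4*4 = -3 + 16 = 13)
m(Q) = 13/Q
m(4)*(-440) - 13*(-20) = (13/4)*(-440) - 13*(-20) = (13*(¼))*(-440) + 260 = (13/4)*(-440) + 260 = -1430 + 260 = -1170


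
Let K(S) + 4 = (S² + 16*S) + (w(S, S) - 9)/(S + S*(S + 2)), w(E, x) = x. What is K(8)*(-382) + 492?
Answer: -3138065/44 ≈ -71320.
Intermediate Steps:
K(S) = -4 + S² + 16*S + (-9 + S)/(S + S*(2 + S)) (K(S) = -4 + ((S² + 16*S) + (S - 9)/(S + S*(S + 2))) = -4 + ((S² + 16*S) + (-9 + S)/(S + S*(2 + S))) = -4 + (S² + 16*S + (-9 + S)/(S + S*(2 + S))) = -4 + S² + 16*S + (-9 + S)/(S + S*(2 + S)))
K(8)*(-382) + 492 = ((-9 + 8⁴ - 11*8 + 19*8³ + 44*8²)/(8*(3 + 8)))*(-382) + 492 = ((⅛)*(-9 + 4096 - 88 + 19*512 + 44*64)/11)*(-382) + 492 = ((⅛)*(1/11)*(-9 + 4096 - 88 + 9728 + 2816))*(-382) + 492 = ((⅛)*(1/11)*16543)*(-382) + 492 = (16543/88)*(-382) + 492 = -3159713/44 + 492 = -3138065/44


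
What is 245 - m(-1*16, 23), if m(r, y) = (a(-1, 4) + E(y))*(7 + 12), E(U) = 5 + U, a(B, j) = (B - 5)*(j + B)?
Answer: 55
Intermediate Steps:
a(B, j) = (-5 + B)*(B + j)
m(r, y) = -247 + 19*y (m(r, y) = (((-1)² - 5*(-1) - 5*4 - 1*4) + (5 + y))*(7 + 12) = ((1 + 5 - 20 - 4) + (5 + y))*19 = (-18 + (5 + y))*19 = (-13 + y)*19 = -247 + 19*y)
245 - m(-1*16, 23) = 245 - (-247 + 19*23) = 245 - (-247 + 437) = 245 - 1*190 = 245 - 190 = 55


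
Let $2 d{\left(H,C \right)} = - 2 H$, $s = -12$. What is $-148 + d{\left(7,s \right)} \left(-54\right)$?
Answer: $230$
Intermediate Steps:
$d{\left(H,C \right)} = - H$ ($d{\left(H,C \right)} = \frac{\left(-2\right) H}{2} = - H$)
$-148 + d{\left(7,s \right)} \left(-54\right) = -148 + \left(-1\right) 7 \left(-54\right) = -148 - -378 = -148 + 378 = 230$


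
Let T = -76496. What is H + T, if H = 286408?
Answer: 209912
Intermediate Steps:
H + T = 286408 - 76496 = 209912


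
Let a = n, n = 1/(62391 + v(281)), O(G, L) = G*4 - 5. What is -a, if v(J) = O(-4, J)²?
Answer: -1/62832 ≈ -1.5915e-5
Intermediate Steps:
O(G, L) = -5 + 4*G (O(G, L) = 4*G - 5 = -5 + 4*G)
v(J) = 441 (v(J) = (-5 + 4*(-4))² = (-5 - 16)² = (-21)² = 441)
n = 1/62832 (n = 1/(62391 + 441) = 1/62832 ≈ 1.5915e-5)
a = 1/62832 ≈ 1.5915e-5
-a = -1*1/62832 = -1/62832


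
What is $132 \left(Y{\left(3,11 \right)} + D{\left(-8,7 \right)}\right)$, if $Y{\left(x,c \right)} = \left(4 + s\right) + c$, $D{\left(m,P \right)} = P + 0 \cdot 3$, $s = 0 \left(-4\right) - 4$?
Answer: $2376$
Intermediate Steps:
$s = -4$ ($s = 0 - 4 = -4$)
$D{\left(m,P \right)} = P$ ($D{\left(m,P \right)} = P + 0 = P$)
$Y{\left(x,c \right)} = c$ ($Y{\left(x,c \right)} = \left(4 - 4\right) + c = 0 + c = c$)
$132 \left(Y{\left(3,11 \right)} + D{\left(-8,7 \right)}\right) = 132 \left(11 + 7\right) = 132 \cdot 18 = 2376$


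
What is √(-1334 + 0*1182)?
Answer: I*√1334 ≈ 36.524*I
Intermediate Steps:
√(-1334 + 0*1182) = √(-1334 + 0) = √(-1334) = I*√1334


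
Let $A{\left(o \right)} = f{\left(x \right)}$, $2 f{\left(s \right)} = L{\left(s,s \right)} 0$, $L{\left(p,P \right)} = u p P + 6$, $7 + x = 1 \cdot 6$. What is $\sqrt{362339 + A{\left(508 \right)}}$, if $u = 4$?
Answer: $\sqrt{362339} \approx 601.95$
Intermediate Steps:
$x = -1$ ($x = -7 + 1 \cdot 6 = -7 + 6 = -1$)
$L{\left(p,P \right)} = 6 + 4 P p$ ($L{\left(p,P \right)} = 4 p P + 6 = 4 P p + 6 = 6 + 4 P p$)
$f{\left(s \right)} = 0$ ($f{\left(s \right)} = \frac{\left(6 + 4 s s\right) 0}{2} = \frac{\left(6 + 4 s^{2}\right) 0}{2} = \frac{1}{2} \cdot 0 = 0$)
$A{\left(o \right)} = 0$
$\sqrt{362339 + A{\left(508 \right)}} = \sqrt{362339 + 0} = \sqrt{362339}$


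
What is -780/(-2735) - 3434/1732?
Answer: -804103/473702 ≈ -1.6975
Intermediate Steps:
-780/(-2735) - 3434/1732 = -780*(-1/2735) - 3434*1/1732 = 156/547 - 1717/866 = -804103/473702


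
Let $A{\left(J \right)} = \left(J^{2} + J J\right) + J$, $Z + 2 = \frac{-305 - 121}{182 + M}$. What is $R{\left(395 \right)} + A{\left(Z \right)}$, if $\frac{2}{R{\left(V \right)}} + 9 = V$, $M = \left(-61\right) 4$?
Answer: $\frac{9705580}{185473} \approx 52.329$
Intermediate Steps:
$M = -244$
$R{\left(V \right)} = \frac{2}{-9 + V}$
$Z = \frac{151}{31}$ ($Z = -2 + \frac{-305 - 121}{182 - 244} = -2 - \frac{426}{-62} = -2 - - \frac{213}{31} = -2 + \frac{213}{31} = \frac{151}{31} \approx 4.871$)
$A{\left(J \right)} = J + 2 J^{2}$ ($A{\left(J \right)} = \left(J^{2} + J^{2}\right) + J = 2 J^{2} + J = J + 2 J^{2}$)
$R{\left(395 \right)} + A{\left(Z \right)} = \frac{2}{-9 + 395} + \frac{151 \left(1 + 2 \cdot \frac{151}{31}\right)}{31} = \frac{2}{386} + \frac{151 \left(1 + \frac{302}{31}\right)}{31} = 2 \cdot \frac{1}{386} + \frac{151}{31} \cdot \frac{333}{31} = \frac{1}{193} + \frac{50283}{961} = \frac{9705580}{185473}$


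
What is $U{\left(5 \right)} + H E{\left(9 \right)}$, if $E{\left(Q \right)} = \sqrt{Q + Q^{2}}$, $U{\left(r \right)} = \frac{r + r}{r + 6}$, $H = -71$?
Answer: $\frac{10}{11} - 213 \sqrt{10} \approx -672.66$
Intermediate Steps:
$U{\left(r \right)} = \frac{2 r}{6 + r}$
$U{\left(5 \right)} + H E{\left(9 \right)} = 2 \cdot 5 \frac{1}{6 + 5} - 71 \sqrt{9 \left(1 + 9\right)} = 2 \cdot 5 \cdot \frac{1}{11} - 71 \sqrt{9 \cdot 10} = 2 \cdot 5 \cdot \frac{1}{11} - 71 \sqrt{90} = \frac{10}{11} - 71 \cdot 3 \sqrt{10} = \frac{10}{11} - 213 \sqrt{10}$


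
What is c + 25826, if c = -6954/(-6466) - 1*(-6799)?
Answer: 1729182/53 ≈ 32626.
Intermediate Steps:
c = 360404/53 (c = -6954*(-1/6466) + 6799 = 57/53 + 6799 = 360404/53 ≈ 6800.1)
c + 25826 = 360404/53 + 25826 = 1729182/53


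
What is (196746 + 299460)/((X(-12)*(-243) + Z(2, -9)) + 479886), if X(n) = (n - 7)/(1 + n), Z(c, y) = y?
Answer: 909711/879005 ≈ 1.0349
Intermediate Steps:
X(n) = (-7 + n)/(1 + n)
(196746 + 299460)/((X(-12)*(-243) + Z(2, -9)) + 479886) = (196746 + 299460)/((((-7 - 12)/(1 - 12))*(-243) - 9) + 479886) = 496206/(((-19/(-11))*(-243) - 9) + 479886) = 496206/((-1/11*(-19)*(-243) - 9) + 479886) = 496206/(((19/11)*(-243) - 9) + 479886) = 496206/((-4617/11 - 9) + 479886) = 496206/(-4716/11 + 479886) = 496206/(5274030/11) = 496206*(11/5274030) = 909711/879005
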